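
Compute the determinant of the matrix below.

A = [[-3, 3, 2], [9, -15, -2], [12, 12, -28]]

det(A) = -72

Forward elimination:
R2 <- R2 - (-3)*R1:  [  0  -6   4 ]
R3 <- R3 - (-4)*R1:  [   0   24  -20 ]
R3 <- R3 - (-4)*R2:  [  0   0  -4 ]
Upper-triangular form:
[ -3   3   2 ]
[  0  -6   4 ]
[  0   0  -4 ]
det(A) = (-1)^0 * (-3) * (-6) * (-4) = -72  (0 row swaps -> sign +1)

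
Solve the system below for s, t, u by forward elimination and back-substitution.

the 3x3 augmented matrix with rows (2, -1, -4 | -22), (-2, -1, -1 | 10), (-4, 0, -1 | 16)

(-5, -4, 4)

Forward elimination on [A|b]:
R2 <- R2 - (-1)*R1:  [   0   -2   -5  -12 ]
R3 <- R3 - (-2)*R1:  [   0   -2   -9  -28 ]
R3 <- R3 - (1)*R2:  [   0    0   -4  -16 ]
Row echelon form:
[ 2  -1  -4  |  -22 ]
[ 0  -2  -5  |  -12 ]
[ 0   0  -4  |  -16 ]
Back-substitution:
u = (-16) / -4 = 4
t = (-12 - (-5)*(4)) / -2 = -4
s = (-22 - (-1)*(-4) - (-4)*(4)) / 2 = -5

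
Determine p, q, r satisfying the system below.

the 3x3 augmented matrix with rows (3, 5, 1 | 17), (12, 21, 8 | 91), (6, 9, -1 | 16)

Forward elimination on [A|b]:
R2 <- R2 - (4)*R1:  [  0   1   4  23 ]
R3 <- R3 - (2)*R1:  [   0   -1   -3  -18 ]
R3 <- R3 - (-1)*R2:  [ 0  0  1  5 ]
Row echelon form:
[ 3  5  1  |  17 ]
[ 0  1  4  |  23 ]
[ 0  0  1  |   5 ]
Back-substitution:
r = (5) / 1 = 5
q = (23 - (4)*(5)) / 1 = 3
p = (17 - (5)*(3) - (1)*(5)) / 3 = -1

(-1, 3, 5)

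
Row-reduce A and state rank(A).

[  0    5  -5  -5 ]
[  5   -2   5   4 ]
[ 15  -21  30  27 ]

Row reduction:
R1 <-> R2   (pivot in column 1 was zero)
[  5   -2   5   4 ]
[  0    5  -5  -5 ]
[ 15  -21  30  27 ]
R3 <- R3 - (3)*R1:  [   0  -15   15   15 ]
R3 <- R3 - (-3)*R2:  [ 0  0  0  0 ]
Row echelon form:
[ 5  -2   5   4 ]
[ 0   5  -5  -5 ]
[ 0   0   0   0 ]
Nonzero rows / pivot columns: 2

rank(A) = 2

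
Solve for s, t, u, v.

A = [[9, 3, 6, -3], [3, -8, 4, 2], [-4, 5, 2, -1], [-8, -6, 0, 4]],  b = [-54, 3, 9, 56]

Forward elimination on [A|b]:
R2 <- R2 - (1/3)*R1:  [  0  -9   2   3  21 ]
R3 <- R3 - (-4/9)*R1:  [    0  19/3  14/3  -7/3   -15 ]
R4 <- R4 - (-8/9)*R1:  [     0  -10/3   16/3    4/3      8 ]
R3 <- R3 - (-19/27)*R2:  [      0       0  164/27    -2/9    -2/9 ]
R4 <- R4 - (10/27)*R2:  [      0       0  124/27     2/9     2/9 ]
R4 <- R4 - (31/41)*R3:  [     0      0      0  16/41  16/41 ]
Row echelon form:
[ 9   3       6     -3  |    -54 ]
[ 0  -9       2      3  |     21 ]
[ 0   0  164/27   -2/9  |   -2/9 ]
[ 0   0       0  16/41  |  16/41 ]
Back-substitution:
v = (16/41) / (16/41) = 1
u = (-2/9 - (-2/9)*(1)) / (164/27) = 0
t = (21 - (2)*(0) - (3)*(1)) / -9 = -2
s = (-54 - (3)*(-2) - (6)*(0) - (-3)*(1)) / 9 = -5

(-5, -2, 0, 1)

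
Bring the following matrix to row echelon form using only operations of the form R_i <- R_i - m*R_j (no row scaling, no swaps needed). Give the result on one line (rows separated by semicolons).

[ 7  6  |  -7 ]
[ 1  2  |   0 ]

Forward elimination:
R2 <- R2 - (1/7)*R1:  [   0  8/7    1 ]
Row echelon form:
[ 7    6  |  -7 ]
[ 0  8/7  |   1 ]

REF = [7 6 -7; 0 8/7 1]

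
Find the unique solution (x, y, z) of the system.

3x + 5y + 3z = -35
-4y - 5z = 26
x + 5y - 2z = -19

Forward elimination on [A|b]:
R3 <- R3 - (1/3)*R1:  [     0   10/3     -3  -22/3 ]
R3 <- R3 - (-5/6)*R2:  [     0      0  -43/6   43/3 ]
Row echelon form:
[ 3   5      3  |   -35 ]
[ 0  -4     -5  |    26 ]
[ 0   0  -43/6  |  43/3 ]
Back-substitution:
z = (43/3) / (-43/6) = -2
y = (26 - (-5)*(-2)) / -4 = -4
x = (-35 - (5)*(-4) - (3)*(-2)) / 3 = -3

(-3, -4, -2)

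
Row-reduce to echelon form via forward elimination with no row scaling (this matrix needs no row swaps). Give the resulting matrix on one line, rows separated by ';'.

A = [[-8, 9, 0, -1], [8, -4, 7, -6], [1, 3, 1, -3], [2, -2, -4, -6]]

REF = [-8 9 0 -1; 0 5 7 -7; 0 0 -191/40 53/20; 0 0 0 -1588/191]

Forward elimination:
R2 <- R2 - (-1)*R1:  [  0   5   7  -7 ]
R3 <- R3 - (-1/8)*R1:  [     0   33/8      1  -25/8 ]
R4 <- R4 - (-1/4)*R1:  [     0    1/4     -4  -25/4 ]
R3 <- R3 - (33/40)*R2:  [       0        0  -191/40    53/20 ]
R4 <- R4 - (1/20)*R2:  [      0       0  -87/20  -59/10 ]
R4 <- R4 - (174/191)*R3:  [         0          0          0  -1588/191 ]
Row echelon form:
[ -8  9        0         -1 ]
[  0  5        7         -7 ]
[  0  0  -191/40      53/20 ]
[  0  0        0  -1588/191 ]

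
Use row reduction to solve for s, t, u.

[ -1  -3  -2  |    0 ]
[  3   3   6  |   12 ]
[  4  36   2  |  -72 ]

Forward elimination on [A|b]:
R2 <- R2 - (-3)*R1:  [  0  -6   0  12 ]
R3 <- R3 - (-4)*R1:  [   0   24   -6  -72 ]
R3 <- R3 - (-4)*R2:  [   0    0   -6  -24 ]
Row echelon form:
[ -1  -3  -2  |    0 ]
[  0  -6   0  |   12 ]
[  0   0  -6  |  -24 ]
Back-substitution:
u = (-24) / -6 = 4
t = (12) / -6 = -2
s = (0 - (-3)*(-2) - (-2)*(4)) / -1 = -2

(-2, -2, 4)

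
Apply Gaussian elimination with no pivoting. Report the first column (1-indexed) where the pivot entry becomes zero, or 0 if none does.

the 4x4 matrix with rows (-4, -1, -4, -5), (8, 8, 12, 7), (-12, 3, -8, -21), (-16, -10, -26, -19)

Naive forward elimination:
R2 <- R2 - (-2)*R1:  [  0   6   4  -3 ]
R3 <- R3 - (3)*R1:  [  0   6   4  -6 ]
R4 <- R4 - (4)*R1:  [   0   -6  -10    1 ]
R3 <- R3 - (1)*R2:  [  0   0   0  -3 ]
R4 <- R4 - (-1)*R2:  [  0   0  -6  -2 ]
Matrix at this point:
[ -4  -1  -4  -5 ]
[  0   6   4  -3 ]
[  0   0   0  -3 ]
[  0   0  -6  -2 ]
Pivot entry (3,3) is zero but row 4 has -6 in column 3 -> naive elimination stops; a row interchange (e.g. R3 <-> R4) would be required here.

first zero-pivot column = 3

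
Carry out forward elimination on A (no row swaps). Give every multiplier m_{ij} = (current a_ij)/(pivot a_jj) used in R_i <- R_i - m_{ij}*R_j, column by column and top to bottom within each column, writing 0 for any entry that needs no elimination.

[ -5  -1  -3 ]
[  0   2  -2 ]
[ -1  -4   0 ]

Forward elimination:
R2: entry in column 1 is already 0 -> m_{21} = 0 (no row operation needed)
R3 <- R3 - (1/5)*R1:  [     0  -19/5    3/5 ]
R3 <- R3 - (-19/10)*R2:  [     0      0  -16/5 ]
Multipliers (in order of application): m_{21} = 0, m_{31} = 1/5, m_{32} = -19/10

multipliers: 0, 1/5, -19/10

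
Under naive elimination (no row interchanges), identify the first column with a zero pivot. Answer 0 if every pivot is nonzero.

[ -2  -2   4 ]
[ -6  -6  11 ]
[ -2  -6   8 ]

first zero-pivot column = 2

Naive forward elimination:
R2 <- R2 - (3)*R1:  [  0   0  -1 ]
R3 <- R3 - (1)*R1:  [  0  -4   4 ]
Matrix at this point:
[ -2  -2   4 ]
[  0   0  -1 ]
[  0  -4   4 ]
Pivot entry (2,2) is zero but row 3 has -4 in column 2 -> naive elimination stops; a row interchange (e.g. R2 <-> R3) would be required here.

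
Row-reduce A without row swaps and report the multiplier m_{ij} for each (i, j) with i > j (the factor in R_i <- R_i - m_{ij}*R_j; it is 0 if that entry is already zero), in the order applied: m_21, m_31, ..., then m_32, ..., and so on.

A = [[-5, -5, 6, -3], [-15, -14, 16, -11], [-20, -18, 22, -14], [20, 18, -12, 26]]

multipliers: 3, 4, -4, 2, -2, 4

Forward elimination:
R2 <- R2 - (3)*R1:  [  0   1  -2  -2 ]
R3 <- R3 - (4)*R1:  [  0   2  -2  -2 ]
R4 <- R4 - (-4)*R1:  [  0  -2  12  14 ]
R3 <- R3 - (2)*R2:  [ 0  0  2  2 ]
R4 <- R4 - (-2)*R2:  [  0   0   8  10 ]
R4 <- R4 - (4)*R3:  [ 0  0  0  2 ]
Multipliers (in order of application): m_{21} = 3, m_{31} = 4, m_{41} = -4, m_{32} = 2, m_{42} = -2, m_{43} = 4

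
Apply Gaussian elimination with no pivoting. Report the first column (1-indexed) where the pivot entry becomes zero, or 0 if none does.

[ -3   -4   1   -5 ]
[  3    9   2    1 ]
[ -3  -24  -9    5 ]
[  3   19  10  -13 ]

first zero-pivot column = 4

Naive forward elimination:
R2 <- R2 - (-1)*R1:  [  0   5   3  -4 ]
R3 <- R3 - (1)*R1:  [   0  -20  -10   10 ]
R4 <- R4 - (-1)*R1:  [   0   15   11  -18 ]
R3 <- R3 - (-4)*R2:  [  0   0   2  -6 ]
R4 <- R4 - (3)*R2:  [  0   0   2  -6 ]
R4 <- R4 - (1)*R3:  [ 0  0  0  0 ]
Matrix at this point:
[ -3  -4  1  -5 ]
[  0   5  3  -4 ]
[  0   0  2  -6 ]
[  0   0  0   0 ]
Pivot entry (4,4) in the last row is zero and there are no rows below to swap with -> zero pivot in column 4 (A is singular).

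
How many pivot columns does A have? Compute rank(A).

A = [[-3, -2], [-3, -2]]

rank(A) = 1

Row reduction:
R2 <- R2 - (1)*R1:  [ 0  0 ]
Row echelon form:
[ -3  -2 ]
[  0   0 ]
Nonzero rows / pivot columns: 1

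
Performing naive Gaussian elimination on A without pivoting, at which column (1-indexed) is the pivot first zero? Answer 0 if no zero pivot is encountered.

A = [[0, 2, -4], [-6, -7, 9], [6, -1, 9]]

first zero-pivot column = 1

Naive forward elimination:
Pivot entry (1,1) is zero but row 2 has -6 in column 1 -> naive elimination stops; a row interchange (e.g. R1 <-> R2) would be required here.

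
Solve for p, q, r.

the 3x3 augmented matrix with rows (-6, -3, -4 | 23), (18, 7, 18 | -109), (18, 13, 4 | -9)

(-3, 5, -5)

Forward elimination on [A|b]:
R2 <- R2 - (-3)*R1:  [   0   -2    6  -40 ]
R3 <- R3 - (-3)*R1:  [  0   4  -8  60 ]
R3 <- R3 - (-2)*R2:  [   0    0    4  -20 ]
Row echelon form:
[ -6  -3  -4  |   23 ]
[  0  -2   6  |  -40 ]
[  0   0   4  |  -20 ]
Back-substitution:
r = (-20) / 4 = -5
q = (-40 - (6)*(-5)) / -2 = 5
p = (23 - (-3)*(5) - (-4)*(-5)) / -6 = -3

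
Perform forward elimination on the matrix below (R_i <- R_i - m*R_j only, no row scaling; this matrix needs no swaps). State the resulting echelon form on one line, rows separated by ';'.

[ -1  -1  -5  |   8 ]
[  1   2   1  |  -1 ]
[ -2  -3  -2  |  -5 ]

Forward elimination:
R2 <- R2 - (-1)*R1:  [  0   1  -4   7 ]
R3 <- R3 - (2)*R1:  [   0   -1    8  -21 ]
R3 <- R3 - (-1)*R2:  [   0    0    4  -14 ]
Row echelon form:
[ -1  -1  -5  |    8 ]
[  0   1  -4  |    7 ]
[  0   0   4  |  -14 ]

REF = [-1 -1 -5 8; 0 1 -4 7; 0 0 4 -14]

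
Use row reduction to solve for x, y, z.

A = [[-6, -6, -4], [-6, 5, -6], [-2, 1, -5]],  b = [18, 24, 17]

(-1, 0, -3)

Forward elimination on [A|b]:
R2 <- R2 - (1)*R1:  [  0  11  -2   6 ]
R3 <- R3 - (1/3)*R1:  [     0      3  -11/3     11 ]
R3 <- R3 - (3/11)*R2:  [       0        0  -103/33   103/11 ]
Row echelon form:
[ -6  -6       -4  |      18 ]
[  0  11       -2  |       6 ]
[  0   0  -103/33  |  103/11 ]
Back-substitution:
z = (103/11) / (-103/33) = -3
y = (6 - (-2)*(-3)) / 11 = 0
x = (18 - (-6)*(0) - (-4)*(-3)) / -6 = -1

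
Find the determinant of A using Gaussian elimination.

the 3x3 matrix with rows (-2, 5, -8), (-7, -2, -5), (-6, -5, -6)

det(A) = -218

Forward elimination:
R2 <- R2 - (7/2)*R1:  [     0  -39/2     23 ]
R3 <- R3 - (3)*R1:  [   0  -20   18 ]
R3 <- R3 - (40/39)*R2:  [       0        0  -218/39 ]
Upper-triangular form:
[ -2      5       -8 ]
[  0  -39/2       23 ]
[  0      0  -218/39 ]
det(A) = (-1)^0 * (-2) * (-39/2) * (-218/39) = -218  (0 row swaps -> sign +1)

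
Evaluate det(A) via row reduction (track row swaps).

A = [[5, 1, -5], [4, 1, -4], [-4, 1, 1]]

Forward elimination:
R2 <- R2 - (4/5)*R1:  [   0  1/5    0 ]
R3 <- R3 - (-4/5)*R1:  [   0  9/5   -3 ]
R3 <- R3 - (9)*R2:  [  0   0  -3 ]
Upper-triangular form:
[ 5    1  -5 ]
[ 0  1/5   0 ]
[ 0    0  -3 ]
det(A) = (-1)^0 * (5) * (1/5) * (-3) = -3  (0 row swaps -> sign +1)

det(A) = -3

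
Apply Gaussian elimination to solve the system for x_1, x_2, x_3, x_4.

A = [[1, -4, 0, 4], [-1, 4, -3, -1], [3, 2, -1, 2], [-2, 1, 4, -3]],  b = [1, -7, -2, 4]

(1, -1, 1, -1)

Forward elimination on [A|b]:
R2 <- R2 - (-1)*R1:  [  0   0  -3   3  -6 ]
R3 <- R3 - (3)*R1:  [   0   14   -1  -10   -5 ]
R4 <- R4 - (-2)*R1:  [  0  -7   4   5   6 ]
R2 <-> R3   (pivot in column 2 was zero)
[ 1  -4   0    4   1 ]
[ 0  14  -1  -10  -5 ]
[ 0   0  -3    3  -6 ]
[ 0  -7   4    5   6 ]
R4 <- R4 - (-1/2)*R2:  [   0    0  7/2    0  7/2 ]
R4 <- R4 - (-7/6)*R3:  [    0     0     0   7/2  -7/2 ]
Row echelon form:
[ 1  -4   0    4  |     1 ]
[ 0  14  -1  -10  |    -5 ]
[ 0   0  -3    3  |    -6 ]
[ 0   0   0  7/2  |  -7/2 ]
Back-substitution:
x_4 = (-7/2) / (7/2) = -1
x_3 = (-6 - (3)*(-1)) / -3 = 1
x_2 = (-5 - (-1)*(1) - (-10)*(-1)) / 14 = -1
x_1 = (1 - (-4)*(-1) - (4)*(-1)) / 1 = 1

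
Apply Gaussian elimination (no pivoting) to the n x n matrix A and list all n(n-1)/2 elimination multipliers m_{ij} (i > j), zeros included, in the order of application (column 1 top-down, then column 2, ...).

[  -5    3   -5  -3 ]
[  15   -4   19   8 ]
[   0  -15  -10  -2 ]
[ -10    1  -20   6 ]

multipliers: -3, 0, 2, -3, -1, -3

Forward elimination:
R2 <- R2 - (-3)*R1:  [  0   5   4  -1 ]
R3: entry in column 1 is already 0 -> m_{31} = 0 (no row operation needed)
R4 <- R4 - (2)*R1:  [   0   -5  -10   12 ]
R3 <- R3 - (-3)*R2:  [  0   0   2  -5 ]
R4 <- R4 - (-1)*R2:  [  0   0  -6  11 ]
R4 <- R4 - (-3)*R3:  [  0   0   0  -4 ]
Multipliers (in order of application): m_{21} = -3, m_{31} = 0, m_{41} = 2, m_{32} = -3, m_{42} = -1, m_{43} = -3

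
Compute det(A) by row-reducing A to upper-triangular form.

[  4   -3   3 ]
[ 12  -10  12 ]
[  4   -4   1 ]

det(A) = 20

Forward elimination:
R2 <- R2 - (3)*R1:  [  0  -1   3 ]
R3 <- R3 - (1)*R1:  [  0  -1  -2 ]
R3 <- R3 - (1)*R2:  [  0   0  -5 ]
Upper-triangular form:
[ 4  -3   3 ]
[ 0  -1   3 ]
[ 0   0  -5 ]
det(A) = (-1)^0 * (4) * (-1) * (-5) = 20  (0 row swaps -> sign +1)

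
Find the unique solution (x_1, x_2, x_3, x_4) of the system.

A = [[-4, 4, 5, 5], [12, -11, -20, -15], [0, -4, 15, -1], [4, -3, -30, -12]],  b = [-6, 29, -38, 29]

Forward elimination on [A|b]:
R2 <- R2 - (-3)*R1:  [  0   1  -5   0  11 ]
R4 <- R4 - (-1)*R1:  [   0    1  -25   -7   23 ]
R3 <- R3 - (-4)*R2:  [  0   0  -5  -1   6 ]
R4 <- R4 - (1)*R2:  [   0    0  -20   -7   12 ]
R4 <- R4 - (4)*R3:  [   0    0    0   -3  -12 ]
Row echelon form:
[ -4  4   5   5  |   -6 ]
[  0  1  -5   0  |   11 ]
[  0  0  -5  -1  |    6 ]
[  0  0   0  -3  |  -12 ]
Back-substitution:
x_4 = (-12) / -3 = 4
x_3 = (6 - (-1)*(4)) / -5 = -2
x_2 = (11 - (-5)*(-2)) / 1 = 1
x_1 = (-6 - (4)*(1) - (5)*(-2) - (5)*(4)) / -4 = 5

(5, 1, -2, 4)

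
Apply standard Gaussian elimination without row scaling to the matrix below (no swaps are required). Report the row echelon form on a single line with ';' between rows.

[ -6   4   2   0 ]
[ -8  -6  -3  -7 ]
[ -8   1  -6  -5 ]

Forward elimination:
R2 <- R2 - (4/3)*R1:  [     0  -34/3  -17/3     -7 ]
R3 <- R3 - (4/3)*R1:  [     0  -13/3  -26/3     -5 ]
R3 <- R3 - (13/34)*R2:  [      0       0   -13/2  -79/34 ]
Row echelon form:
[ -6      4      2       0 ]
[  0  -34/3  -17/3      -7 ]
[  0      0  -13/2  -79/34 ]

REF = [-6 4 2 0; 0 -34/3 -17/3 -7; 0 0 -13/2 -79/34]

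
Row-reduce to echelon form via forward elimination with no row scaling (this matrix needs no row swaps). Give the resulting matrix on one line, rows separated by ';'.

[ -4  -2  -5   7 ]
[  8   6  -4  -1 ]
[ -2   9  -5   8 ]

Forward elimination:
R2 <- R2 - (-2)*R1:  [   0    2  -14   13 ]
R3 <- R3 - (1/2)*R1:  [    0    10  -5/2   9/2 ]
R3 <- R3 - (5)*R2:  [      0       0   135/2  -121/2 ]
Row echelon form:
[ -4  -2     -5       7 ]
[  0   2    -14      13 ]
[  0   0  135/2  -121/2 ]

REF = [-4 -2 -5 7; 0 2 -14 13; 0 0 135/2 -121/2]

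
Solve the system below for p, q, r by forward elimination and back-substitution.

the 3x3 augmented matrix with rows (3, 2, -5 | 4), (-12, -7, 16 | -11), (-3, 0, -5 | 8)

Forward elimination on [A|b]:
R2 <- R2 - (-4)*R1:  [  0   1  -4   5 ]
R3 <- R3 - (-1)*R1:  [   0    2  -10   12 ]
R3 <- R3 - (2)*R2:  [  0   0  -2   2 ]
Row echelon form:
[ 3  2  -5  |  4 ]
[ 0  1  -4  |  5 ]
[ 0  0  -2  |  2 ]
Back-substitution:
r = (2) / -2 = -1
q = (5 - (-4)*(-1)) / 1 = 1
p = (4 - (2)*(1) - (-5)*(-1)) / 3 = -1

(-1, 1, -1)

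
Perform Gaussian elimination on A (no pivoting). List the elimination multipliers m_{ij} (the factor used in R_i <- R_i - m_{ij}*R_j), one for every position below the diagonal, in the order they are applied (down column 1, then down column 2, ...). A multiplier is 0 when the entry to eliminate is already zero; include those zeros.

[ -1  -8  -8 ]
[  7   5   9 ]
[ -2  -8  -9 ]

multipliers: -7, 2, -8/51

Forward elimination:
R2 <- R2 - (-7)*R1:  [   0  -51  -47 ]
R3 <- R3 - (2)*R1:  [ 0  8  7 ]
R3 <- R3 - (-8/51)*R2:  [      0       0  -19/51 ]
Multipliers (in order of application): m_{21} = -7, m_{31} = 2, m_{32} = -8/51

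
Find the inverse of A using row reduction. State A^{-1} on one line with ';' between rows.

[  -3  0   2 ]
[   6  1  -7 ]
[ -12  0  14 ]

Gauss-Jordan on [A | I]:
R1 <- (1/-3)*R1:  [    1     0  -2/3  |  -1/3     0     0 ]
R2 <- R2 - (6)*R1:  [  0   1  -3  |   2   1   0 ]
R3 <- R3 - (-12)*R1:  [  0   0   6  |  -4   0   1 ]
R3 <- (1/6)*R3:  [    0     0     1  |  -2/3     0   1/6 ]
R1 <- R1 - (-2/3)*R3:  [    1     0     0  |  -7/9     0   1/9 ]
R2 <- R2 - (-3)*R3:  [   0    1    0  |    0    1  1/2 ]
Right block of [I | A^{-1}] is the inverse:
[ -7/9  0  1/9 ]
[    0  1  1/2 ]
[ -2/3  0  1/6 ]

inverse = [-7/9 0 1/9; 0 1 1/2; -2/3 0 1/6]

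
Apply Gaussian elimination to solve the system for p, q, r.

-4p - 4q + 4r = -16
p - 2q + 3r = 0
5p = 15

(3, 0, -1)

Forward elimination on [A|b]:
R2 <- R2 - (-1/4)*R1:  [  0  -3   4  -4 ]
R3 <- R3 - (-5/4)*R1:  [  0  -5   5  -5 ]
R3 <- R3 - (5/3)*R2:  [    0     0  -5/3   5/3 ]
Row echelon form:
[ -4  -4     4  |  -16 ]
[  0  -3     4  |   -4 ]
[  0   0  -5/3  |  5/3 ]
Back-substitution:
r = (5/3) / (-5/3) = -1
q = (-4 - (4)*(-1)) / -3 = 0
p = (-16 - (-4)*(0) - (4)*(-1)) / -4 = 3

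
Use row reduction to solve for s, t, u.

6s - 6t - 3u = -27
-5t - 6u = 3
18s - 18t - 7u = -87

Forward elimination on [A|b]:
R3 <- R3 - (3)*R1:  [  0   0   2  -6 ]
Row echelon form:
[ 6  -6  -3  |  -27 ]
[ 0  -5  -6  |    3 ]
[ 0   0   2  |   -6 ]
Back-substitution:
u = (-6) / 2 = -3
t = (3 - (-6)*(-3)) / -5 = 3
s = (-27 - (-6)*(3) - (-3)*(-3)) / 6 = -3

(-3, 3, -3)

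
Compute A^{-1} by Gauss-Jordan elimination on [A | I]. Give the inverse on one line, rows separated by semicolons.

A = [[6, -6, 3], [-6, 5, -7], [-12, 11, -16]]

Gauss-Jordan on [A | I]:
R1 <- (1/6)*R1:  [   1   -1  1/2  |  1/6    0    0 ]
R2 <- R2 - (-6)*R1:  [  0  -1  -4  |   1   1   0 ]
R3 <- R3 - (-12)*R1:  [   0   -1  -10  |    2    0    1 ]
R2 <- (1/-1)*R2:  [  0   1   4  |  -1  -1   0 ]
R1 <- R1 - (-1)*R2:  [    1     0   9/2  |  -5/6    -1     0 ]
R3 <- R3 - (-1)*R2:  [  0   0  -6  |   1  -1   1 ]
R3 <- (1/-6)*R3:  [    0     0     1  |  -1/6   1/6  -1/6 ]
R1 <- R1 - (9/2)*R3:  [     1      0      0  |  -1/12   -7/4    3/4 ]
R2 <- R2 - (4)*R3:  [    0     1     0  |  -1/3  -5/3   2/3 ]
Right block of [I | A^{-1}] is the inverse:
[ -1/12  -7/4   3/4 ]
[  -1/3  -5/3   2/3 ]
[  -1/6   1/6  -1/6 ]

inverse = [-1/12 -7/4 3/4; -1/3 -5/3 2/3; -1/6 1/6 -1/6]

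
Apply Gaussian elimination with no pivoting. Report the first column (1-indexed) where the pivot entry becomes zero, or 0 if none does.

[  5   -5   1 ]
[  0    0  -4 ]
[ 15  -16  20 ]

Naive forward elimination:
R3 <- R3 - (3)*R1:  [  0  -1  17 ]
Matrix at this point:
[ 5  -5   1 ]
[ 0   0  -4 ]
[ 0  -1  17 ]
Pivot entry (2,2) is zero but row 3 has -1 in column 2 -> naive elimination stops; a row interchange (e.g. R2 <-> R3) would be required here.

first zero-pivot column = 2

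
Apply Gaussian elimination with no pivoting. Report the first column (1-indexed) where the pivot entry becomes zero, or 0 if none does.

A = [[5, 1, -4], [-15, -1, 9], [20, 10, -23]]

first zero-pivot column = 0

Naive forward elimination:
R2 <- R2 - (-3)*R1:  [  0   2  -3 ]
R3 <- R3 - (4)*R1:  [  0   6  -7 ]
R3 <- R3 - (3)*R2:  [ 0  0  2 ]
All pivots nonzero; naive elimination completes without hitting a zero pivot.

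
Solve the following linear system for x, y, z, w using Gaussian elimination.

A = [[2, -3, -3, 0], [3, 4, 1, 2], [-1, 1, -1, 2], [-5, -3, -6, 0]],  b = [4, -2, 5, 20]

(-1, 1, -3, 0)

Forward elimination on [A|b]:
R2 <- R2 - (3/2)*R1:  [    0  17/2  11/2     2    -8 ]
R3 <- R3 - (-1/2)*R1:  [    0  -1/2  -5/2     2     7 ]
R4 <- R4 - (-5/2)*R1:  [     0  -21/2  -27/2      0     30 ]
R3 <- R3 - (-1/17)*R2:  [      0       0  -37/17   36/17  111/17 ]
R4 <- R4 - (-21/17)*R2:  [       0        0  -114/17    42/17   342/17 ]
R4 <- R4 - (114/37)*R3:  [       0        0        0  -150/37        0 ]
Row echelon form:
[ 2    -3      -3        0  |       4 ]
[ 0  17/2    11/2        2  |      -8 ]
[ 0     0  -37/17    36/17  |  111/17 ]
[ 0     0       0  -150/37  |       0 ]
Back-substitution:
w = (0) / (-150/37) = 0
z = (111/17 - (36/17)*(0)) / (-37/17) = -3
y = (-8 - (11/2)*(-3) - (2)*(0)) / (17/2) = 1
x = (4 - (-3)*(1) - (-3)*(-3)) / 2 = -1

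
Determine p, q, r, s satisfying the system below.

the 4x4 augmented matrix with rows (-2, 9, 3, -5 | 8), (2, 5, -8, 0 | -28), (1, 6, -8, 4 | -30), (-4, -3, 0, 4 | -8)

(2, 0, 4, 0)

Forward elimination on [A|b]:
R2 <- R2 - (-1)*R1:  [   0   14   -5   -5  -20 ]
R3 <- R3 - (-1/2)*R1:  [     0   21/2  -13/2    3/2    -26 ]
R4 <- R4 - (2)*R1:  [   0  -21   -6   14  -24 ]
R3 <- R3 - (3/4)*R2:  [     0      0  -11/4   21/4    -11 ]
R4 <- R4 - (-3/2)*R2:  [     0      0  -27/2   13/2    -54 ]
R4 <- R4 - (54/11)*R3:  [       0        0        0  -212/11        0 ]
Row echelon form:
[ -2   9      3       -5  |    8 ]
[  0  14     -5       -5  |  -20 ]
[  0   0  -11/4     21/4  |  -11 ]
[  0   0      0  -212/11  |    0 ]
Back-substitution:
s = (0) / (-212/11) = 0
r = (-11 - (21/4)*(0)) / (-11/4) = 4
q = (-20 - (-5)*(4) - (-5)*(0)) / 14 = 0
p = (8 - (9)*(0) - (3)*(4) - (-5)*(0)) / -2 = 2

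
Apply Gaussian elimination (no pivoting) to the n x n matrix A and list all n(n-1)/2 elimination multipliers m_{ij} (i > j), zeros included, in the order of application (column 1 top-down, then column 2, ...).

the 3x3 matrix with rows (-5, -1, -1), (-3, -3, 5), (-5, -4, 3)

Forward elimination:
R2 <- R2 - (3/5)*R1:  [     0  -12/5   28/5 ]
R3 <- R3 - (1)*R1:  [  0  -3   4 ]
R3 <- R3 - (5/4)*R2:  [  0   0  -3 ]
Multipliers (in order of application): m_{21} = 3/5, m_{31} = 1, m_{32} = 5/4

multipliers: 3/5, 1, 5/4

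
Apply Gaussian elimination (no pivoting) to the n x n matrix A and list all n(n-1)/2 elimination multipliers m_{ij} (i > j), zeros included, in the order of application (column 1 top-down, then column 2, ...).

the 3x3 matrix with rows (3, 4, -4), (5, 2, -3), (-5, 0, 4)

Forward elimination:
R2 <- R2 - (5/3)*R1:  [     0  -14/3   11/3 ]
R3 <- R3 - (-5/3)*R1:  [    0  20/3  -8/3 ]
R3 <- R3 - (-10/7)*R2:  [    0     0  18/7 ]
Multipliers (in order of application): m_{21} = 5/3, m_{31} = -5/3, m_{32} = -10/7

multipliers: 5/3, -5/3, -10/7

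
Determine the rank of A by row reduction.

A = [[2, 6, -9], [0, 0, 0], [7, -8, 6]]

Row reduction:
R3 <- R3 - (7/2)*R1:  [    0   -29  75/2 ]
R2 <-> R3   (pivot in column 2 was zero)
[ 2    6    -9 ]
[ 0  -29  75/2 ]
[ 0    0     0 ]
Row echelon form:
[ 2    6    -9 ]
[ 0  -29  75/2 ]
[ 0    0     0 ]
Nonzero rows / pivot columns: 2

rank(A) = 2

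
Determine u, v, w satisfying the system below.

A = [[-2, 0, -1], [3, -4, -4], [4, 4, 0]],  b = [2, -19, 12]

(-1, 4, 0)

Forward elimination on [A|b]:
R2 <- R2 - (-3/2)*R1:  [     0     -4  -11/2    -16 ]
R3 <- R3 - (-2)*R1:  [  0   4  -2  16 ]
R3 <- R3 - (-1)*R2:  [     0      0  -15/2      0 ]
Row echelon form:
[ -2   0     -1  |    2 ]
[  0  -4  -11/2  |  -16 ]
[  0   0  -15/2  |    0 ]
Back-substitution:
w = (0) / (-15/2) = 0
v = (-16 - (-11/2)*(0)) / -4 = 4
u = (2 - (-1)*(0)) / -2 = -1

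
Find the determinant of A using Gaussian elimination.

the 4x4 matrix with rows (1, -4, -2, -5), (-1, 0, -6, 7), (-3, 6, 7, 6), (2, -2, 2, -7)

det(A) = -24

Forward elimination:
R2 <- R2 - (-1)*R1:  [  0  -4  -8   2 ]
R3 <- R3 - (-3)*R1:  [  0  -6   1  -9 ]
R4 <- R4 - (2)*R1:  [ 0  6  6  3 ]
R3 <- R3 - (3/2)*R2:  [   0    0   13  -12 ]
R4 <- R4 - (-3/2)*R2:  [  0   0  -6   6 ]
R4 <- R4 - (-6/13)*R3:  [    0     0     0  6/13 ]
Upper-triangular form:
[ 1  -4  -2    -5 ]
[ 0  -4  -8     2 ]
[ 0   0  13   -12 ]
[ 0   0   0  6/13 ]
det(A) = (-1)^0 * (1) * (-4) * (13) * (6/13) = -24  (0 row swaps -> sign +1)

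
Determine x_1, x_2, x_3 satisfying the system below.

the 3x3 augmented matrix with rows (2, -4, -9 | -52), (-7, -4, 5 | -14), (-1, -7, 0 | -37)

Forward elimination on [A|b]:
R2 <- R2 - (-7/2)*R1:  [     0    -18  -53/2   -196 ]
R3 <- R3 - (-1/2)*R1:  [    0    -9  -9/2   -63 ]
R3 <- R3 - (1/2)*R2:  [    0     0  35/4    35 ]
Row echelon form:
[ 2   -4     -9  |   -52 ]
[ 0  -18  -53/2  |  -196 ]
[ 0    0   35/4  |    35 ]
Back-substitution:
x_3 = (35) / (35/4) = 4
x_2 = (-196 - (-53/2)*(4)) / -18 = 5
x_1 = (-52 - (-4)*(5) - (-9)*(4)) / 2 = 2

(2, 5, 4)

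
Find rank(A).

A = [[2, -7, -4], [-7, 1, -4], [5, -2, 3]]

rank(A) = 3

Row reduction:
R2 <- R2 - (-7/2)*R1:  [     0  -47/2    -18 ]
R3 <- R3 - (5/2)*R1:  [    0  31/2    13 ]
R3 <- R3 - (-31/47)*R2:  [     0      0  53/47 ]
Row echelon form:
[ 2     -7     -4 ]
[ 0  -47/2    -18 ]
[ 0      0  53/47 ]
Nonzero rows / pivot columns: 3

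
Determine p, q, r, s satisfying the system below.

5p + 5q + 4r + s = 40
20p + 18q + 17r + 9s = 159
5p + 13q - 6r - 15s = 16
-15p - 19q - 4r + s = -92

Forward elimination on [A|b]:
R2 <- R2 - (4)*R1:  [  0  -2   1   5  -1 ]
R3 <- R3 - (1)*R1:  [   0    8  -10  -16  -24 ]
R4 <- R4 - (-3)*R1:  [  0  -4   8   4  28 ]
R3 <- R3 - (-4)*R2:  [   0    0   -6    4  -28 ]
R4 <- R4 - (2)*R2:  [  0   0   6  -6  30 ]
R4 <- R4 - (-1)*R3:  [  0   0   0  -2   2 ]
Row echelon form:
[ 5   5   4   1  |   40 ]
[ 0  -2   1   5  |   -1 ]
[ 0   0  -6   4  |  -28 ]
[ 0   0   0  -2  |    2 ]
Back-substitution:
s = (2) / -2 = -1
r = (-28 - (4)*(-1)) / -6 = 4
q = (-1 - (1)*(4) - (5)*(-1)) / -2 = 0
p = (40 - (5)*(0) - (4)*(4) - (1)*(-1)) / 5 = 5

(5, 0, 4, -1)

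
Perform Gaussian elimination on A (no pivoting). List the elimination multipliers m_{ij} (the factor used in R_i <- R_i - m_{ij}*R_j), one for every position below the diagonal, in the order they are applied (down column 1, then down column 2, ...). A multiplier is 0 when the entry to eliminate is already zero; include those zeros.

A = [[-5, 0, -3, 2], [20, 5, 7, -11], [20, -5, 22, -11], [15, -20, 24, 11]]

Forward elimination:
R2 <- R2 - (-4)*R1:  [  0   5  -5  -3 ]
R3 <- R3 - (-4)*R1:  [  0  -5  10  -3 ]
R4 <- R4 - (-3)*R1:  [   0  -20   15   17 ]
R3 <- R3 - (-1)*R2:  [  0   0   5  -6 ]
R4 <- R4 - (-4)*R2:  [  0   0  -5   5 ]
R4 <- R4 - (-1)*R3:  [  0   0   0  -1 ]
Multipliers (in order of application): m_{21} = -4, m_{31} = -4, m_{41} = -3, m_{32} = -1, m_{42} = -4, m_{43} = -1

multipliers: -4, -4, -3, -1, -4, -1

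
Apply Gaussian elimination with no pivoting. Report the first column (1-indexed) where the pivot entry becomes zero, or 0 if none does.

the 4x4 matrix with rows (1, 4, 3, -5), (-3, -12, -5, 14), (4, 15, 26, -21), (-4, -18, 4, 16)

first zero-pivot column = 2

Naive forward elimination:
R2 <- R2 - (-3)*R1:  [  0   0   4  -1 ]
R3 <- R3 - (4)*R1:  [  0  -1  14  -1 ]
R4 <- R4 - (-4)*R1:  [  0  -2  16  -4 ]
Matrix at this point:
[ 1   4   3  -5 ]
[ 0   0   4  -1 ]
[ 0  -1  14  -1 ]
[ 0  -2  16  -4 ]
Pivot entry (2,2) is zero but row 3 has -1 in column 2 -> naive elimination stops; a row interchange (e.g. R2 <-> R3) would be required here.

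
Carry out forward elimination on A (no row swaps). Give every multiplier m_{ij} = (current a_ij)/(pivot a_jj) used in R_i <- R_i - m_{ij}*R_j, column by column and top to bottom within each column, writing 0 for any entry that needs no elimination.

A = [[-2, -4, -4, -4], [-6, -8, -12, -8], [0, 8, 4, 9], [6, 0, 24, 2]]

Forward elimination:
R2 <- R2 - (3)*R1:  [ 0  4  0  4 ]
R3: entry in column 1 is already 0 -> m_{31} = 0 (no row operation needed)
R4 <- R4 - (-3)*R1:  [   0  -12   12  -10 ]
R3 <- R3 - (2)*R2:  [ 0  0  4  1 ]
R4 <- R4 - (-3)*R2:  [  0   0  12   2 ]
R4 <- R4 - (3)*R3:  [  0   0   0  -1 ]
Multipliers (in order of application): m_{21} = 3, m_{31} = 0, m_{41} = -3, m_{32} = 2, m_{42} = -3, m_{43} = 3

multipliers: 3, 0, -3, 2, -3, 3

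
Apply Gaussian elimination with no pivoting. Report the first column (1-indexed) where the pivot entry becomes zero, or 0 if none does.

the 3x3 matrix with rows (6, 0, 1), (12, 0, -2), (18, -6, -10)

Naive forward elimination:
R2 <- R2 - (2)*R1:  [  0   0  -4 ]
R3 <- R3 - (3)*R1:  [   0   -6  -13 ]
Matrix at this point:
[ 6   0    1 ]
[ 0   0   -4 ]
[ 0  -6  -13 ]
Pivot entry (2,2) is zero but row 3 has -6 in column 2 -> naive elimination stops; a row interchange (e.g. R2 <-> R3) would be required here.

first zero-pivot column = 2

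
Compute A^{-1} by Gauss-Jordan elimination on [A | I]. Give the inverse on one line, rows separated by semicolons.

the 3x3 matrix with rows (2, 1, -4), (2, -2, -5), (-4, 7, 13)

Gauss-Jordan on [A | I]:
R1 <- (1/2)*R1:  [   1  1/2   -2  |  1/2    0    0 ]
R2 <- R2 - (2)*R1:  [  0  -3  -1  |  -1   1   0 ]
R3 <- R3 - (-4)*R1:  [ 0  9  5  |  2  0  1 ]
R2 <- (1/-3)*R2:  [    0     1   1/3  |   1/3  -1/3     0 ]
R1 <- R1 - (1/2)*R2:  [     1      0  -13/6  |    1/3    1/6      0 ]
R3 <- R3 - (9)*R2:  [  0   0   2  |  -1   3   1 ]
R3 <- (1/2)*R3:  [    0     0     1  |  -1/2   3/2   1/2 ]
R1 <- R1 - (-13/6)*R3:  [     1      0      0  |   -3/4  41/12  13/12 ]
R2 <- R2 - (1/3)*R3:  [    0     1     0  |   1/2  -5/6  -1/6 ]
Right block of [I | A^{-1}] is the inverse:
[ -3/4  41/12  13/12 ]
[  1/2   -5/6   -1/6 ]
[ -1/2    3/2    1/2 ]

inverse = [-3/4 41/12 13/12; 1/2 -5/6 -1/6; -1/2 3/2 1/2]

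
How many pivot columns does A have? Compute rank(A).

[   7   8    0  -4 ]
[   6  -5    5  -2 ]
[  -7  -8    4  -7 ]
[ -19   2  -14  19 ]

Row reduction:
R2 <- R2 - (6/7)*R1:  [     0  -83/7      5   10/7 ]
R3 <- R3 - (-1)*R1:  [   0    0    4  -11 ]
R4 <- R4 - (-19/7)*R1:  [     0  166/7    -14   57/7 ]
R4 <- R4 - (-2)*R2:  [  0   0  -4  11 ]
R4 <- R4 - (-1)*R3:  [ 0  0  0  0 ]
Row echelon form:
[ 7      8  0    -4 ]
[ 0  -83/7  5  10/7 ]
[ 0      0  4   -11 ]
[ 0      0  0     0 ]
Nonzero rows / pivot columns: 3

rank(A) = 3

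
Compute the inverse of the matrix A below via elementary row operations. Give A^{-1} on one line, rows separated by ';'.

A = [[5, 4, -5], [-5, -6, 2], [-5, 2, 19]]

inverse = [59/25 43/25 11/25; -17/10 -7/5 -3/10; 4/5 3/5 1/5]

Gauss-Jordan on [A | I]:
R1 <- (1/5)*R1:  [   1  4/5   -1  |  1/5    0    0 ]
R2 <- R2 - (-5)*R1:  [  0  -2  -3  |   1   1   0 ]
R3 <- R3 - (-5)*R1:  [  0   6  14  |   1   0   1 ]
R2 <- (1/-2)*R2:  [    0     1   3/2  |  -1/2  -1/2     0 ]
R1 <- R1 - (4/5)*R2:  [     1      0  -11/5  |    3/5    2/5      0 ]
R3 <- R3 - (6)*R2:  [ 0  0  5  |  4  3  1 ]
R3 <- (1/5)*R3:  [   0    0    1  |  4/5  3/5  1/5 ]
R1 <- R1 - (-11/5)*R3:  [     1      0      0  |  59/25  43/25  11/25 ]
R2 <- R2 - (3/2)*R3:  [      0       1       0  |  -17/10    -7/5   -3/10 ]
Right block of [I | A^{-1}] is the inverse:
[  59/25  43/25  11/25 ]
[ -17/10   -7/5  -3/10 ]
[    4/5    3/5    1/5 ]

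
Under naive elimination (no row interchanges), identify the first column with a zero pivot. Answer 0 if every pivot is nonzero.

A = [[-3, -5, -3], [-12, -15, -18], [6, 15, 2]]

Naive forward elimination:
R2 <- R2 - (4)*R1:  [  0   5  -6 ]
R3 <- R3 - (-2)*R1:  [  0   5  -4 ]
R3 <- R3 - (1)*R2:  [ 0  0  2 ]
All pivots nonzero; naive elimination completes without hitting a zero pivot.

first zero-pivot column = 0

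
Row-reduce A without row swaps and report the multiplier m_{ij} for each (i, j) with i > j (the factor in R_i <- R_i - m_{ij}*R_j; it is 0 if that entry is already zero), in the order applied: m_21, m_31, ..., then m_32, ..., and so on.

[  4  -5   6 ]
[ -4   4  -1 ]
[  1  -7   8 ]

Forward elimination:
R2 <- R2 - (-1)*R1:  [  0  -1   5 ]
R3 <- R3 - (1/4)*R1:  [     0  -23/4   13/2 ]
R3 <- R3 - (23/4)*R2:  [     0      0  -89/4 ]
Multipliers (in order of application): m_{21} = -1, m_{31} = 1/4, m_{32} = 23/4

multipliers: -1, 1/4, 23/4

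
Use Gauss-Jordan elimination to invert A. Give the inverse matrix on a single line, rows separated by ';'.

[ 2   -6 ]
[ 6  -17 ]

Gauss-Jordan on [A | I]:
R1 <- (1/2)*R1:  [   1   -3  |  1/2    0 ]
R2 <- R2 - (6)*R1:  [  0   1  |  -3   1 ]
R1 <- R1 - (-3)*R2:  [     1      0  |  -17/2      3 ]
Right block of [I | A^{-1}] is the inverse:
[ -17/2  3 ]
[    -3  1 ]

inverse = [-17/2 3; -3 1]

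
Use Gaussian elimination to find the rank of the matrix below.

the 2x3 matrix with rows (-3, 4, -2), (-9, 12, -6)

rank(A) = 1

Row reduction:
R2 <- R2 - (3)*R1:  [ 0  0  0 ]
Row echelon form:
[ -3  4  -2 ]
[  0  0   0 ]
Nonzero rows / pivot columns: 1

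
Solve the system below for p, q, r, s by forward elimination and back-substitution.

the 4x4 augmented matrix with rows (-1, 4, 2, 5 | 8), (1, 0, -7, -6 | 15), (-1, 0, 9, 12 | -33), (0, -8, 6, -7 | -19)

Forward elimination on [A|b]:
R2 <- R2 - (-1)*R1:  [  0   4  -5  -1  23 ]
R3 <- R3 - (1)*R1:  [   0   -4    7    7  -41 ]
R3 <- R3 - (-1)*R2:  [   0    0    2    6  -18 ]
R4 <- R4 - (-2)*R2:  [  0   0  -4  -9  27 ]
R4 <- R4 - (-2)*R3:  [  0   0   0   3  -9 ]
Row echelon form:
[ -1  4   2   5  |    8 ]
[  0  4  -5  -1  |   23 ]
[  0  0   2   6  |  -18 ]
[  0  0   0   3  |   -9 ]
Back-substitution:
s = (-9) / 3 = -3
r = (-18 - (6)*(-3)) / 2 = 0
q = (23 - (-5)*(0) - (-1)*(-3)) / 4 = 5
p = (8 - (4)*(5) - (2)*(0) - (5)*(-3)) / -1 = -3

(-3, 5, 0, -3)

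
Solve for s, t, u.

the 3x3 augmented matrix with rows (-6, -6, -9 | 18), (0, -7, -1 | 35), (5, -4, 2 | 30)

(2, -5, 0)

Forward elimination on [A|b]:
R3 <- R3 - (-5/6)*R1:  [     0     -9  -11/2     45 ]
R3 <- R3 - (9/7)*R2:  [      0       0  -59/14       0 ]
Row echelon form:
[ -6  -6      -9  |  18 ]
[  0  -7      -1  |  35 ]
[  0   0  -59/14  |   0 ]
Back-substitution:
u = (0) / (-59/14) = 0
t = (35 - (-1)*(0)) / -7 = -5
s = (18 - (-6)*(-5) - (-9)*(0)) / -6 = 2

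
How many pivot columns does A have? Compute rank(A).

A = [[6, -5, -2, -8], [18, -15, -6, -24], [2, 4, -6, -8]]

Row reduction:
R2 <- R2 - (3)*R1:  [ 0  0  0  0 ]
R3 <- R3 - (1/3)*R1:  [     0   17/3  -16/3  -16/3 ]
R2 <-> R3   (pivot in column 2 was zero)
[ 6    -5     -2     -8 ]
[ 0  17/3  -16/3  -16/3 ]
[ 0     0      0      0 ]
Row echelon form:
[ 6    -5     -2     -8 ]
[ 0  17/3  -16/3  -16/3 ]
[ 0     0      0      0 ]
Nonzero rows / pivot columns: 2

rank(A) = 2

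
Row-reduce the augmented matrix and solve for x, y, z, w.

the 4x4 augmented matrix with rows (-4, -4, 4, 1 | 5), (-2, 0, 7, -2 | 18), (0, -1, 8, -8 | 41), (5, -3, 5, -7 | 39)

(1, -1, 2, -3)

Forward elimination on [A|b]:
R2 <- R2 - (1/2)*R1:  [    0     2     5  -5/2  31/2 ]
R4 <- R4 - (-5/4)*R1:  [     0     -8     10  -23/4  181/4 ]
R3 <- R3 - (-1/2)*R2:  [     0      0   21/2  -37/4  195/4 ]
R4 <- R4 - (-4)*R2:  [     0      0     30  -63/4  429/4 ]
R4 <- R4 - (20/7)*R3:  [       0        0        0   299/28  -897/28 ]
Row echelon form:
[ -4  -4     4       1  |        5 ]
[  0   2     5    -5/2  |     31/2 ]
[  0   0  21/2   -37/4  |    195/4 ]
[  0   0     0  299/28  |  -897/28 ]
Back-substitution:
w = (-897/28) / (299/28) = -3
z = (195/4 - (-37/4)*(-3)) / (21/2) = 2
y = (31/2 - (5)*(2) - (-5/2)*(-3)) / 2 = -1
x = (5 - (-4)*(-1) - (4)*(2) - (1)*(-3)) / -4 = 1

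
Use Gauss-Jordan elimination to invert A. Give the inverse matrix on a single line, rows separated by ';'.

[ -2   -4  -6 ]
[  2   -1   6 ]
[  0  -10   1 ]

Gauss-Jordan on [A | I]:
R1 <- (1/-2)*R1:  [    1     2     3  |  -1/2     0     0 ]
R2 <- R2 - (2)*R1:  [  0  -5   0  |   1   1   0 ]
R2 <- (1/-5)*R2:  [    0     1     0  |  -1/5  -1/5     0 ]
R1 <- R1 - (2)*R2:  [     1      0      3  |  -1/10    2/5      0 ]
R3 <- R3 - (-10)*R2:  [  0   0   1  |  -2  -2   1 ]
R1 <- R1 - (3)*R3:  [     1      0      0  |  59/10   32/5     -3 ]
Right block of [I | A^{-1}] is the inverse:
[ 59/10  32/5  -3 ]
[  -1/5  -1/5   0 ]
[    -2    -2   1 ]

inverse = [59/10 32/5 -3; -1/5 -1/5 0; -2 -2 1]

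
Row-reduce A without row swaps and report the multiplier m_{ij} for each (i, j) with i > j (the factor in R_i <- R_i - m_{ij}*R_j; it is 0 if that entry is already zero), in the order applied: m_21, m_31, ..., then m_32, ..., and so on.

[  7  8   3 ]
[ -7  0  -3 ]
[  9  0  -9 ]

multipliers: -1, 9/7, -9/7

Forward elimination:
R2 <- R2 - (-1)*R1:  [ 0  8  0 ]
R3 <- R3 - (9/7)*R1:  [     0  -72/7  -90/7 ]
R3 <- R3 - (-9/7)*R2:  [     0      0  -90/7 ]
Multipliers (in order of application): m_{21} = -1, m_{31} = 9/7, m_{32} = -9/7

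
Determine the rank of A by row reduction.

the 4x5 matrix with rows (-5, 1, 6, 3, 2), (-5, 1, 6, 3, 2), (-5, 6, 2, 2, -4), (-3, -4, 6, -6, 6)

Row reduction:
R2 <- R2 - (1)*R1:  [ 0  0  0  0  0 ]
R3 <- R3 - (1)*R1:  [  0   5  -4  -1  -6 ]
R4 <- R4 - (3/5)*R1:  [     0  -23/5   12/5  -39/5   24/5 ]
R2 <-> R3   (pivot in column 2 was zero)
[ -5      1     6      3     2 ]
[  0      5    -4     -1    -6 ]
[  0      0     0      0     0 ]
[  0  -23/5  12/5  -39/5  24/5 ]
R4 <- R4 - (-23/25)*R2:  [       0        0   -32/25  -218/25   -18/25 ]
R3 <-> R4   (pivot in column 3 was zero)
[ -5  1       6        3       2 ]
[  0  5      -4       -1      -6 ]
[  0  0  -32/25  -218/25  -18/25 ]
[  0  0       0        0       0 ]
Row echelon form:
[ -5  1       6        3       2 ]
[  0  5      -4       -1      -6 ]
[  0  0  -32/25  -218/25  -18/25 ]
[  0  0       0        0       0 ]
Nonzero rows / pivot columns: 3

rank(A) = 3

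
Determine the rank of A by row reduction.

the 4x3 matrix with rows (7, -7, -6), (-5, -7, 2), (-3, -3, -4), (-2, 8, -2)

Row reduction:
R2 <- R2 - (-5/7)*R1:  [     0    -12  -16/7 ]
R3 <- R3 - (-3/7)*R1:  [     0     -6  -46/7 ]
R4 <- R4 - (-2/7)*R1:  [     0      6  -26/7 ]
R3 <- R3 - (1/2)*R2:  [     0      0  -38/7 ]
R4 <- R4 - (-1/2)*R2:  [     0      0  -34/7 ]
R4 <- R4 - (17/19)*R3:  [ 0  0  0 ]
Row echelon form:
[ 7   -7     -6 ]
[ 0  -12  -16/7 ]
[ 0    0  -38/7 ]
[ 0    0      0 ]
Nonzero rows / pivot columns: 3

rank(A) = 3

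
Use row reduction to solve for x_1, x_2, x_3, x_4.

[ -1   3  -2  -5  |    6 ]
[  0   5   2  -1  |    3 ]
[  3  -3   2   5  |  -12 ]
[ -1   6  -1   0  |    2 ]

(-3, 0, 1, -1)

Forward elimination on [A|b]:
R3 <- R3 - (-3)*R1:  [   0    6   -4  -10    6 ]
R4 <- R4 - (1)*R1:  [  0   3   1   5  -4 ]
R3 <- R3 - (6/5)*R2:  [     0      0  -32/5  -44/5   12/5 ]
R4 <- R4 - (3/5)*R2:  [     0      0   -1/5   28/5  -29/5 ]
R4 <- R4 - (1/32)*R3:  [     0      0      0   47/8  -47/8 ]
Row echelon form:
[ -1  3     -2     -5  |      6 ]
[  0  5      2     -1  |      3 ]
[  0  0  -32/5  -44/5  |   12/5 ]
[  0  0      0   47/8  |  -47/8 ]
Back-substitution:
x_4 = (-47/8) / (47/8) = -1
x_3 = (12/5 - (-44/5)*(-1)) / (-32/5) = 1
x_2 = (3 - (2)*(1) - (-1)*(-1)) / 5 = 0
x_1 = (6 - (3)*(0) - (-2)*(1) - (-5)*(-1)) / -1 = -3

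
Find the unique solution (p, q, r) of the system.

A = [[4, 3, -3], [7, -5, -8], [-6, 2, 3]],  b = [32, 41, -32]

Forward elimination on [A|b]:
R2 <- R2 - (7/4)*R1:  [     0  -41/4  -11/4    -15 ]
R3 <- R3 - (-3/2)*R1:  [    0  13/2  -3/2    16 ]
R3 <- R3 - (-26/41)*R2:  [       0        0  -133/41   266/41 ]
Row echelon form:
[ 4      3       -3  |      32 ]
[ 0  -41/4    -11/4  |     -15 ]
[ 0      0  -133/41  |  266/41 ]
Back-substitution:
r = (266/41) / (-133/41) = -2
q = (-15 - (-11/4)*(-2)) / (-41/4) = 2
p = (32 - (3)*(2) - (-3)*(-2)) / 4 = 5

(5, 2, -2)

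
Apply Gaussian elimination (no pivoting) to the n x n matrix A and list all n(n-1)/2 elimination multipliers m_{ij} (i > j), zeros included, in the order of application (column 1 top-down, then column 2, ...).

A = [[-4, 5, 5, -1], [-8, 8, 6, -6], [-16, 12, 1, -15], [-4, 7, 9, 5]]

Forward elimination:
R2 <- R2 - (2)*R1:  [  0  -2  -4  -4 ]
R3 <- R3 - (4)*R1:  [   0   -8  -19  -11 ]
R4 <- R4 - (1)*R1:  [ 0  2  4  6 ]
R3 <- R3 - (4)*R2:  [  0   0  -3   5 ]
R4 <- R4 - (-1)*R2:  [ 0  0  0  2 ]
R4: entry in column 3 is already 0 -> m_{43} = 0 (no row operation needed)
Multipliers (in order of application): m_{21} = 2, m_{31} = 4, m_{41} = 1, m_{32} = 4, m_{42} = -1, m_{43} = 0

multipliers: 2, 4, 1, 4, -1, 0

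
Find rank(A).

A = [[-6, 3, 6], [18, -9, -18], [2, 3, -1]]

Row reduction:
R2 <- R2 - (-3)*R1:  [ 0  0  0 ]
R3 <- R3 - (-1/3)*R1:  [ 0  4  1 ]
R2 <-> R3   (pivot in column 2 was zero)
[ -6  3  6 ]
[  0  4  1 ]
[  0  0  0 ]
Row echelon form:
[ -6  3  6 ]
[  0  4  1 ]
[  0  0  0 ]
Nonzero rows / pivot columns: 2

rank(A) = 2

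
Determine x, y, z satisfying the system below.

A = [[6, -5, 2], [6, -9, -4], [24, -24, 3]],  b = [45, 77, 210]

(4, -5, -2)

Forward elimination on [A|b]:
R2 <- R2 - (1)*R1:  [  0  -4  -6  32 ]
R3 <- R3 - (4)*R1:  [  0  -4  -5  30 ]
R3 <- R3 - (1)*R2:  [  0   0   1  -2 ]
Row echelon form:
[ 6  -5   2  |  45 ]
[ 0  -4  -6  |  32 ]
[ 0   0   1  |  -2 ]
Back-substitution:
z = (-2) / 1 = -2
y = (32 - (-6)*(-2)) / -4 = -5
x = (45 - (-5)*(-5) - (2)*(-2)) / 6 = 4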